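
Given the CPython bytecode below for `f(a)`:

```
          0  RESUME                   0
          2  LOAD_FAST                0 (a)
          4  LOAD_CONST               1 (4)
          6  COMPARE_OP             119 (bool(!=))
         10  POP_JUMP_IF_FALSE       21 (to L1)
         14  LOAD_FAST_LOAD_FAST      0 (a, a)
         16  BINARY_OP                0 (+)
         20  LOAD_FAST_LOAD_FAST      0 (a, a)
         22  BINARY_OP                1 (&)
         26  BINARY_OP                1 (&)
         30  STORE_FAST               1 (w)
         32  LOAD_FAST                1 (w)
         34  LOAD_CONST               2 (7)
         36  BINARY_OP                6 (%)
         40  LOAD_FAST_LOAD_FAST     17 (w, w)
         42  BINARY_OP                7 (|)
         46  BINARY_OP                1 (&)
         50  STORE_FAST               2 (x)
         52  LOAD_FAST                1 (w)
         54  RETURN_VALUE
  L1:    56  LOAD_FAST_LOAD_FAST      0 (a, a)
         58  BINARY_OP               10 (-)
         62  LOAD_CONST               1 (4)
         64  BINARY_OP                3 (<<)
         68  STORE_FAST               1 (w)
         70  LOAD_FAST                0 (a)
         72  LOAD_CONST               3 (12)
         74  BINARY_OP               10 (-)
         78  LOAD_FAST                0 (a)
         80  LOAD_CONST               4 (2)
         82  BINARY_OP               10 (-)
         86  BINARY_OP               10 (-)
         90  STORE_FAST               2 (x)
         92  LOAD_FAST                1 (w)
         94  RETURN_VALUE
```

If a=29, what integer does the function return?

LOAD_FAST a → push 29. Stack: [29]
LOAD_CONST → push 4. Stack: [29, 4]
COMPARE_OP bool(!=) → 29 vs 4 = True. Stack: [True]
POP_JUMP_IF_FALSE → pop True; no jump. Stack: []
LOAD_FAST_LOAD_FAST a,a → push 29,29. Stack: [29, 29]
BINARY_OP + → 29 + 29 = 58. Stack: [58]
LOAD_FAST_LOAD_FAST a,a → push 29,29. Stack: [58, 29, 29]
BINARY_OP & → 29 & 29 = 29. Stack: [58, 29]
BINARY_OP & → 58 & 29 = 24. Stack: [24]
STORE_FAST w → w=24. Stack: []
LOAD_FAST w → push 24. Stack: [24]
LOAD_CONST → push 7. Stack: [24, 7]
BINARY_OP % → 24 % 7 = 3. Stack: [3]
LOAD_FAST_LOAD_FAST w,w → push 24,24. Stack: [3, 24, 24]
BINARY_OP | → 24 | 24 = 24. Stack: [3, 24]
BINARY_OP & → 3 & 24 = 0. Stack: [0]
STORE_FAST x → x=0. Stack: []
LOAD_FAST w → push 24. Stack: [24]
RETURN_VALUE → return 24.

24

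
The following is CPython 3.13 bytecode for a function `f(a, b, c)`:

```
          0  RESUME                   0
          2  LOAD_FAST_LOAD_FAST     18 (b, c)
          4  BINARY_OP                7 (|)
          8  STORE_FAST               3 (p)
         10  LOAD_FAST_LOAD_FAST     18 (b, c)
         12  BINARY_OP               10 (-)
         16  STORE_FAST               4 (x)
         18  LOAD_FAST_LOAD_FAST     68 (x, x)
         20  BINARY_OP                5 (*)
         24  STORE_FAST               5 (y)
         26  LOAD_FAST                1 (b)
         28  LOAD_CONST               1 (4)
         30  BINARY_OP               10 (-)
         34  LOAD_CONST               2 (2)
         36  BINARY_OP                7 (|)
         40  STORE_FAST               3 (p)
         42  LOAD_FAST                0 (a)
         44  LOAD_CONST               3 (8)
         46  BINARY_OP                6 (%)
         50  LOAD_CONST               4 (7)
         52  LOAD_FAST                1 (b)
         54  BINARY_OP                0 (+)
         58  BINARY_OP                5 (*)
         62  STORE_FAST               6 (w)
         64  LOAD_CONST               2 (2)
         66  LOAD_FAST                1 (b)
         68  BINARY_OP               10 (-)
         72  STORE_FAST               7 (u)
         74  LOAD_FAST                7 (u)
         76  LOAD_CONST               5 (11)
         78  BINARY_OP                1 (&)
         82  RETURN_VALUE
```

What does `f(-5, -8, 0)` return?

LOAD_FAST_LOAD_FAST b,c → push -8,0. Stack: [-8, 0]
BINARY_OP | → -8 | 0 = -8. Stack: [-8]
STORE_FAST p → p=-8. Stack: []
LOAD_FAST_LOAD_FAST b,c → push -8,0. Stack: [-8, 0]
BINARY_OP - → -8 - 0 = -8. Stack: [-8]
STORE_FAST x → x=-8. Stack: []
LOAD_FAST_LOAD_FAST x,x → push -8,-8. Stack: [-8, -8]
BINARY_OP * → -8 * -8 = 64. Stack: [64]
STORE_FAST y → y=64. Stack: []
LOAD_FAST b → push -8. Stack: [-8]
LOAD_CONST → push 4. Stack: [-8, 4]
BINARY_OP - → -8 - 4 = -12. Stack: [-12]
LOAD_CONST → push 2. Stack: [-12, 2]
BINARY_OP | → -12 | 2 = -10. Stack: [-10]
STORE_FAST p → p=-10. Stack: []
LOAD_FAST a → push -5. Stack: [-5]
LOAD_CONST → push 8. Stack: [-5, 8]
BINARY_OP % → -5 % 8 = 3. Stack: [3]
LOAD_CONST → push 7. Stack: [3, 7]
LOAD_FAST b → push -8. Stack: [3, 7, -8]
BINARY_OP + → 7 + -8 = -1. Stack: [3, -1]
BINARY_OP * → 3 * -1 = -3. Stack: [-3]
STORE_FAST w → w=-3. Stack: []
LOAD_CONST → push 2. Stack: [2]
LOAD_FAST b → push -8. Stack: [2, -8]
BINARY_OP - → 2 - -8 = 10. Stack: [10]
STORE_FAST u → u=10. Stack: []
LOAD_FAST u → push 10. Stack: [10]
LOAD_CONST → push 11. Stack: [10, 11]
BINARY_OP & → 10 & 11 = 10. Stack: [10]
RETURN_VALUE → return 10.

10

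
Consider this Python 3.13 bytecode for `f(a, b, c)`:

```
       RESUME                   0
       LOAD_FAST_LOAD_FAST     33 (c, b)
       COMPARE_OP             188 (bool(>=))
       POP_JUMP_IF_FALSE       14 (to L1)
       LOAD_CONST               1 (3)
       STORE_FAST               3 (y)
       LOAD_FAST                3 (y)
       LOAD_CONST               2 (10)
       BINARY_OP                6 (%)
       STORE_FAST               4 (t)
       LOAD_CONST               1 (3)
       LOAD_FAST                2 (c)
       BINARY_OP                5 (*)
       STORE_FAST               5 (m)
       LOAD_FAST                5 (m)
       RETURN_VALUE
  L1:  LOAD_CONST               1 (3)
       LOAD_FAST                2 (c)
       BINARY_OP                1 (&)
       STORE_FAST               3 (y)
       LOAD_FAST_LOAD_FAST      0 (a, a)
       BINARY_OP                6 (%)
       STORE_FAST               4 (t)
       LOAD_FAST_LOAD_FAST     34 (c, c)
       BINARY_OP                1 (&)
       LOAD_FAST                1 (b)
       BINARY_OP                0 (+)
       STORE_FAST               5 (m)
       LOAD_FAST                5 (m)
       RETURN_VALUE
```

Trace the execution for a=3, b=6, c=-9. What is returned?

LOAD_FAST_LOAD_FAST c,b → push -9,6. Stack: [-9, 6]
COMPARE_OP bool(>=) → -9 vs 6 = False. Stack: [False]
POP_JUMP_IF_FALSE → pop False; jump. Stack: []
LOAD_CONST → push 3. Stack: [3]
LOAD_FAST c → push -9. Stack: [3, -9]
BINARY_OP & → 3 & -9 = 3. Stack: [3]
STORE_FAST y → y=3. Stack: []
LOAD_FAST_LOAD_FAST a,a → push 3,3. Stack: [3, 3]
BINARY_OP % → 3 % 3 = 0. Stack: [0]
STORE_FAST t → t=0. Stack: []
LOAD_FAST_LOAD_FAST c,c → push -9,-9. Stack: [-9, -9]
BINARY_OP & → -9 & -9 = -9. Stack: [-9]
LOAD_FAST b → push 6. Stack: [-9, 6]
BINARY_OP + → -9 + 6 = -3. Stack: [-3]
STORE_FAST m → m=-3. Stack: []
LOAD_FAST m → push -3. Stack: [-3]
RETURN_VALUE → return -3.

-3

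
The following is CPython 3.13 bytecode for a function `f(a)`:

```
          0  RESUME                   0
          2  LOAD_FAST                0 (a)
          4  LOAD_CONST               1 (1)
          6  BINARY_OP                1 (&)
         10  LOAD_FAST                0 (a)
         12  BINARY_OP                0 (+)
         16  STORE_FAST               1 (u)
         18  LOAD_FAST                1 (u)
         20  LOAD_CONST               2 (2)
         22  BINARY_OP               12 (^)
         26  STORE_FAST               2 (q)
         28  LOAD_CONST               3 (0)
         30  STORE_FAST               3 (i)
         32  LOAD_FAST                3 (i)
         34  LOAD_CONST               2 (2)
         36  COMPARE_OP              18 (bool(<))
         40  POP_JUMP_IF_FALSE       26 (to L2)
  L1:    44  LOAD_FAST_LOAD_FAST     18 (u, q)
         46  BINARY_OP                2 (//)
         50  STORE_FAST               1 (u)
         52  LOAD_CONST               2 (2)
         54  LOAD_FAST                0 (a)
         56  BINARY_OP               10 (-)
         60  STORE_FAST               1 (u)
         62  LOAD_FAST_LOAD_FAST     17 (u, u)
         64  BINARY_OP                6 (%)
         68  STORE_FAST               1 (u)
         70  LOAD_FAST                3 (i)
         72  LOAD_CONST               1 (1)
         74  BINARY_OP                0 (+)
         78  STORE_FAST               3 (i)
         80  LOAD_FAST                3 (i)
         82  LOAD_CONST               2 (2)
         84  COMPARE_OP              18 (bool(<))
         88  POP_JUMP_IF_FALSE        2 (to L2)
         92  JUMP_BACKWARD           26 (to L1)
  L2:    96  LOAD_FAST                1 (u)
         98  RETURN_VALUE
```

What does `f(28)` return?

LOAD_FAST a → push 28. Stack: [28]
LOAD_CONST → push 1. Stack: [28, 1]
BINARY_OP & → 28 & 1 = 0. Stack: [0]
LOAD_FAST a → push 28. Stack: [0, 28]
BINARY_OP + → 0 + 28 = 28. Stack: [28]
STORE_FAST u → u=28. Stack: []
LOAD_FAST u → push 28. Stack: [28]
LOAD_CONST → push 2. Stack: [28, 2]
BINARY_OP ^ → 28 ^ 2 = 30. Stack: [30]
STORE_FAST q → q=30. Stack: []
LOAD_CONST → push 0. Stack: [0]
STORE_FAST i → i=0. Stack: []
LOAD_FAST i → push 0. Stack: [0]
LOAD_CONST → push 2. Stack: [0, 2]
COMPARE_OP bool(<) → 0 vs 2 = True. Stack: [True]
POP_JUMP_IF_FALSE → pop True; no jump. Stack: []
LOAD_FAST_LOAD_FAST u,q → push 28,30. Stack: [28, 30]
BINARY_OP // → 28 // 30 = 0. Stack: [0]
STORE_FAST u → u=0. Stack: []
LOAD_CONST → push 2. Stack: [2]
LOAD_FAST a → push 28. Stack: [2, 28]
BINARY_OP - → 2 - 28 = -26. Stack: [-26]
STORE_FAST u → u=-26. Stack: []
LOAD_FAST_LOAD_FAST u,u → push -26,-26. Stack: [-26, -26]
BINARY_OP % → -26 % -26 = 0. Stack: [0]
STORE_FAST u → u=0. Stack: []
LOAD_FAST i → push 0. Stack: [0]
LOAD_CONST → push 1. Stack: [0, 1]
BINARY_OP + → 0 + 1 = 1. Stack: [1]
STORE_FAST i → i=1. Stack: []
LOAD_FAST i → push 1. Stack: [1]
LOAD_CONST → push 2. Stack: [1, 2]
COMPARE_OP bool(<) → 1 vs 2 = True. Stack: [True]
POP_JUMP_IF_FALSE → pop True; no jump. Stack: []
LOAD_FAST_LOAD_FAST u,q → push 0,30. Stack: [0, 30]
BINARY_OP // → 0 // 30 = 0. Stack: [0]
STORE_FAST u → u=0. Stack: []
LOAD_CONST → push 2. Stack: [2]
LOAD_FAST a → push 28. Stack: [2, 28]
BINARY_OP - → 2 - 28 = -26. Stack: [-26]
STORE_FAST u → u=-26. Stack: []
LOAD_FAST_LOAD_FAST u,u → push -26,-26. Stack: [-26, -26]
BINARY_OP % → -26 % -26 = 0. Stack: [0]
STORE_FAST u → u=0. Stack: []
LOAD_FAST i → push 1. Stack: [1]
LOAD_CONST → push 1. Stack: [1, 1]
BINARY_OP + → 1 + 1 = 2. Stack: [2]
STORE_FAST i → i=2. Stack: []
LOAD_FAST i → push 2. Stack: [2]
LOAD_CONST → push 2. Stack: [2, 2]
COMPARE_OP bool(<) → 2 vs 2 = False. Stack: [False]
POP_JUMP_IF_FALSE → pop False; jump. Stack: []
LOAD_FAST u → push 0. Stack: [0]
RETURN_VALUE → return 0.

0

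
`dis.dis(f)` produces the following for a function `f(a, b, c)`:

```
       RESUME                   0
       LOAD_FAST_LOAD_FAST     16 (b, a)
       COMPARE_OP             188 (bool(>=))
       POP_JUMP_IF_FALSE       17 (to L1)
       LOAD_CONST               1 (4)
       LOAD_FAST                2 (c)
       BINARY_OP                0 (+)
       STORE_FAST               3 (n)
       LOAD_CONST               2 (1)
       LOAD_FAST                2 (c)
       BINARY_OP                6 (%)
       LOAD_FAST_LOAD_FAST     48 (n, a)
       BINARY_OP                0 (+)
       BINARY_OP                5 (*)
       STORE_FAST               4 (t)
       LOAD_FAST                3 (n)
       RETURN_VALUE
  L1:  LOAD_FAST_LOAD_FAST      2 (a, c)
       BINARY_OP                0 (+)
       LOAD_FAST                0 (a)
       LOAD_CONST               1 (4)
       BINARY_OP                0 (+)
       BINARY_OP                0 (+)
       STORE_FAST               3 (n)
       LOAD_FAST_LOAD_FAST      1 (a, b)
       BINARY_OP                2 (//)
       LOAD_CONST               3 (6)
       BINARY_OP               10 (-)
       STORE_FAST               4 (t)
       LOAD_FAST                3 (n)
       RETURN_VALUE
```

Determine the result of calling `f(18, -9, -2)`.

38

LOAD_FAST_LOAD_FAST b,a → push -9,18. Stack: [-9, 18]
COMPARE_OP bool(>=) → -9 vs 18 = False. Stack: [False]
POP_JUMP_IF_FALSE → pop False; jump. Stack: []
LOAD_FAST_LOAD_FAST a,c → push 18,-2. Stack: [18, -2]
BINARY_OP + → 18 + -2 = 16. Stack: [16]
LOAD_FAST a → push 18. Stack: [16, 18]
LOAD_CONST → push 4. Stack: [16, 18, 4]
BINARY_OP + → 18 + 4 = 22. Stack: [16, 22]
BINARY_OP + → 16 + 22 = 38. Stack: [38]
STORE_FAST n → n=38. Stack: []
LOAD_FAST_LOAD_FAST a,b → push 18,-9. Stack: [18, -9]
BINARY_OP // → 18 // -9 = -2. Stack: [-2]
LOAD_CONST → push 6. Stack: [-2, 6]
BINARY_OP - → -2 - 6 = -8. Stack: [-8]
STORE_FAST t → t=-8. Stack: []
LOAD_FAST n → push 38. Stack: [38]
RETURN_VALUE → return 38.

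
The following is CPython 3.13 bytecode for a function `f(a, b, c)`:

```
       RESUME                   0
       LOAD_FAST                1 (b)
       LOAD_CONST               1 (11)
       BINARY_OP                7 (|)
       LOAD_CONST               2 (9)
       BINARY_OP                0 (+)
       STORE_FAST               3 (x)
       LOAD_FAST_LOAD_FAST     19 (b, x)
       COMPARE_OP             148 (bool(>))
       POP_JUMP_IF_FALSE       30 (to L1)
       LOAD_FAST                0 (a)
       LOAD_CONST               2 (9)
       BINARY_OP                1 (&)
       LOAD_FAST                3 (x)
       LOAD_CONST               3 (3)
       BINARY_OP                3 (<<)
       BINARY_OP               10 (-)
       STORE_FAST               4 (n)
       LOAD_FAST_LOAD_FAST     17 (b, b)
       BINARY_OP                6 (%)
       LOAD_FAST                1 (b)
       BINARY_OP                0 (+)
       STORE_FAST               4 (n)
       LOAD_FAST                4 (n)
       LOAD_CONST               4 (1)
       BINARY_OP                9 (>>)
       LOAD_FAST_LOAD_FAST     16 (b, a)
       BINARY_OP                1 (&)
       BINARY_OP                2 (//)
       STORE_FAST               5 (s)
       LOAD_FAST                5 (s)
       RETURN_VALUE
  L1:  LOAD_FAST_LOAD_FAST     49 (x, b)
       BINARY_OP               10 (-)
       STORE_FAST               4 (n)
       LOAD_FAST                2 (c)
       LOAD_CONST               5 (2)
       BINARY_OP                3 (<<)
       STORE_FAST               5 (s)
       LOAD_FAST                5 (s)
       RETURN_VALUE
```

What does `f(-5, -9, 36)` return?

144

LOAD_FAST b → push -9. Stack: [-9]
LOAD_CONST → push 11. Stack: [-9, 11]
BINARY_OP | → -9 | 11 = -1. Stack: [-1]
LOAD_CONST → push 9. Stack: [-1, 9]
BINARY_OP + → -1 + 9 = 8. Stack: [8]
STORE_FAST x → x=8. Stack: []
LOAD_FAST_LOAD_FAST b,x → push -9,8. Stack: [-9, 8]
COMPARE_OP bool(>) → -9 vs 8 = False. Stack: [False]
POP_JUMP_IF_FALSE → pop False; jump. Stack: []
LOAD_FAST_LOAD_FAST x,b → push 8,-9. Stack: [8, -9]
BINARY_OP - → 8 - -9 = 17. Stack: [17]
STORE_FAST n → n=17. Stack: []
LOAD_FAST c → push 36. Stack: [36]
LOAD_CONST → push 2. Stack: [36, 2]
BINARY_OP << → 36 << 2 = 144. Stack: [144]
STORE_FAST s → s=144. Stack: []
LOAD_FAST s → push 144. Stack: [144]
RETURN_VALUE → return 144.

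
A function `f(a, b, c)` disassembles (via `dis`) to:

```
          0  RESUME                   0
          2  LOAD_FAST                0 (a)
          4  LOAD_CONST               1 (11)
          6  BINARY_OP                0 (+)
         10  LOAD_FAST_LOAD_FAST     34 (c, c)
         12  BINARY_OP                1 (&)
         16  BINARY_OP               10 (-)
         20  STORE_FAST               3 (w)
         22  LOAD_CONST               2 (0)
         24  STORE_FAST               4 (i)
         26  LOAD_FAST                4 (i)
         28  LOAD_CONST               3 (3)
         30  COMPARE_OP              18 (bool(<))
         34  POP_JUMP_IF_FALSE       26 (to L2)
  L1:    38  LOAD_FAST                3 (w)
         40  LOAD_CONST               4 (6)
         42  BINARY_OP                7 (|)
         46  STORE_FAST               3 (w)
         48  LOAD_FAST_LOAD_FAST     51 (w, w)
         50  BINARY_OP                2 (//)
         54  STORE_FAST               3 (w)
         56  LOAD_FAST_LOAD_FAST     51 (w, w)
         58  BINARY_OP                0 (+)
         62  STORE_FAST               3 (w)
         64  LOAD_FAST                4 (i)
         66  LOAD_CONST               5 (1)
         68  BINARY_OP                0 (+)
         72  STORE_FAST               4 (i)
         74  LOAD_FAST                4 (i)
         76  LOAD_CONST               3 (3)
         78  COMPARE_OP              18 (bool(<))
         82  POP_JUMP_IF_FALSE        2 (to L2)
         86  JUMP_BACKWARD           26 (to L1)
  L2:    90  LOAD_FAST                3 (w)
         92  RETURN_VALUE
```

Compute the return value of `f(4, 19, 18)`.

LOAD_FAST a → push 4
LOAD_CONST → push 11
BINARY_OP + → 4 + 11 = 15
LOAD_FAST_LOAD_FAST c,c → push 18,18
BINARY_OP & → 18 & 18 = 18
BINARY_OP - → 15 - 18 = -3
STORE_FAST w → w=-3
LOAD_CONST → push 0
STORE_FAST i → i=0
LOAD_FAST i → push 0
LOAD_CONST → push 3
COMPARE_OP bool(<) → 0 vs 3 = True
POP_JUMP_IF_FALSE → pop True; no jump
LOAD_FAST w → push -3
LOAD_CONST → push 6
BINARY_OP | → -3 | 6 = -1
STORE_FAST w → w=-1
LOAD_FAST_LOAD_FAST w,w → push -1,-1
BINARY_OP // → -1 // -1 = 1
STORE_FAST w → w=1
LOAD_FAST_LOAD_FAST w,w → push 1,1
BINARY_OP + → 1 + 1 = 2
STORE_FAST w → w=2
LOAD_FAST i → push 0
LOAD_CONST → push 1
BINARY_OP + → 0 + 1 = 1
STORE_FAST i → i=1
LOAD_FAST i → push 1
LOAD_CONST → push 3
COMPARE_OP bool(<) → 1 vs 3 = True
POP_JUMP_IF_FALSE → pop True; no jump
LOAD_FAST w → push 2
LOAD_CONST → push 6
BINARY_OP | → 2 | 6 = 6
STORE_FAST w → w=6
LOAD_FAST_LOAD_FAST w,w → push 6,6
BINARY_OP // → 6 // 6 = 1
STORE_FAST w → w=1
LOAD_FAST_LOAD_FAST w,w → push 1,1
BINARY_OP + → 1 + 1 = 2
STORE_FAST w → w=2
LOAD_FAST i → push 1
LOAD_CONST → push 1
BINARY_OP + → 1 + 1 = 2
STORE_FAST i → i=2
LOAD_FAST i → push 2
LOAD_CONST → push 3
COMPARE_OP bool(<) → 2 vs 3 = True
POP_JUMP_IF_FALSE → pop True; no jump
LOAD_FAST w → push 2
LOAD_CONST → push 6
BINARY_OP | → 2 | 6 = 6
STORE_FAST w → w=6
LOAD_FAST_LOAD_FAST w,w → push 6,6
BINARY_OP // → 6 // 6 = 1
STORE_FAST w → w=1
LOAD_FAST_LOAD_FAST w,w → push 1,1
BINARY_OP + → 1 + 1 = 2
STORE_FAST w → w=2
LOAD_FAST i → push 2
LOAD_CONST → push 1
BINARY_OP + → 2 + 1 = 3
STORE_FAST i → i=3
LOAD_FAST i → push 3
LOAD_CONST → push 3
COMPARE_OP bool(<) → 3 vs 3 = False
POP_JUMP_IF_FALSE → pop False; jump
LOAD_FAST w → push 2
RETURN_VALUE → return 2.

2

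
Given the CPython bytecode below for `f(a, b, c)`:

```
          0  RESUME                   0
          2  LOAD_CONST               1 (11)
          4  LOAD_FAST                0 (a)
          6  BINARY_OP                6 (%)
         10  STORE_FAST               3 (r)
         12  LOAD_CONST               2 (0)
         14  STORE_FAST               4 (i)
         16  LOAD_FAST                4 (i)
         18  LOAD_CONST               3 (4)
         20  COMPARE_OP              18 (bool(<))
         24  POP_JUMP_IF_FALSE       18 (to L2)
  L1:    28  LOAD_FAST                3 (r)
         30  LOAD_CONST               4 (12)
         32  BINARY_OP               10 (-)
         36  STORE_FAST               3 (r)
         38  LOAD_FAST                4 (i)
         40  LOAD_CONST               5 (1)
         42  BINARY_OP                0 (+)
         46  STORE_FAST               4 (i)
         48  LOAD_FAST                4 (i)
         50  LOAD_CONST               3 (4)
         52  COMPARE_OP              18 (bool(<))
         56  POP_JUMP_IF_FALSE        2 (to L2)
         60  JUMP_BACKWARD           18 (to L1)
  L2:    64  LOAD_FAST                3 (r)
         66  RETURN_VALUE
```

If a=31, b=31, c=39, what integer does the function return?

LOAD_CONST → push 11. Stack: [11]
LOAD_FAST a → push 31. Stack: [11, 31]
BINARY_OP % → 11 % 31 = 11. Stack: [11]
STORE_FAST r → r=11. Stack: []
LOAD_CONST → push 0. Stack: [0]
STORE_FAST i → i=0. Stack: []
LOAD_FAST i → push 0. Stack: [0]
LOAD_CONST → push 4. Stack: [0, 4]
COMPARE_OP bool(<) → 0 vs 4 = True. Stack: [True]
POP_JUMP_IF_FALSE → pop True; no jump. Stack: []
LOAD_FAST r → push 11. Stack: [11]
LOAD_CONST → push 12. Stack: [11, 12]
BINARY_OP - → 11 - 12 = -1. Stack: [-1]
STORE_FAST r → r=-1. Stack: []
LOAD_FAST i → push 0. Stack: [0]
LOAD_CONST → push 1. Stack: [0, 1]
BINARY_OP + → 0 + 1 = 1. Stack: [1]
STORE_FAST i → i=1. Stack: []
LOAD_FAST i → push 1. Stack: [1]
LOAD_CONST → push 4. Stack: [1, 4]
COMPARE_OP bool(<) → 1 vs 4 = True. Stack: [True]
POP_JUMP_IF_FALSE → pop True; no jump. Stack: []
LOAD_FAST r → push -1. Stack: [-1]
LOAD_CONST → push 12. Stack: [-1, 12]
BINARY_OP - → -1 - 12 = -13. Stack: [-13]
STORE_FAST r → r=-13. Stack: []
LOAD_FAST i → push 1. Stack: [1]
LOAD_CONST → push 1. Stack: [1, 1]
BINARY_OP + → 1 + 1 = 2. Stack: [2]
STORE_FAST i → i=2. Stack: []
LOAD_FAST i → push 2. Stack: [2]
LOAD_CONST → push 4. Stack: [2, 4]
COMPARE_OP bool(<) → 2 vs 4 = True. Stack: [True]
POP_JUMP_IF_FALSE → pop True; no jump. Stack: []
LOAD_FAST r → push -13. Stack: [-13]
LOAD_CONST → push 12. Stack: [-13, 12]
BINARY_OP - → -13 - 12 = -25. Stack: [-25]
STORE_FAST r → r=-25. Stack: []
LOAD_FAST i → push 2. Stack: [2]
LOAD_CONST → push 1. Stack: [2, 1]
BINARY_OP + → 2 + 1 = 3. Stack: [3]
STORE_FAST i → i=3. Stack: []
LOAD_FAST i → push 3. Stack: [3]
LOAD_CONST → push 4. Stack: [3, 4]
COMPARE_OP bool(<) → 3 vs 4 = True. Stack: [True]
POP_JUMP_IF_FALSE → pop True; no jump. Stack: []
LOAD_FAST r → push -25. Stack: [-25]
LOAD_CONST → push 12. Stack: [-25, 12]
BINARY_OP - → -25 - 12 = -37. Stack: [-37]
STORE_FAST r → r=-37. Stack: []
LOAD_FAST i → push 3. Stack: [3]
LOAD_CONST → push 1. Stack: [3, 1]
BINARY_OP + → 3 + 1 = 4. Stack: [4]
STORE_FAST i → i=4. Stack: []
LOAD_FAST i → push 4. Stack: [4]
LOAD_CONST → push 4. Stack: [4, 4]
COMPARE_OP bool(<) → 4 vs 4 = False. Stack: [False]
POP_JUMP_IF_FALSE → pop False; jump. Stack: []
LOAD_FAST r → push -37. Stack: [-37]
RETURN_VALUE → return -37.

-37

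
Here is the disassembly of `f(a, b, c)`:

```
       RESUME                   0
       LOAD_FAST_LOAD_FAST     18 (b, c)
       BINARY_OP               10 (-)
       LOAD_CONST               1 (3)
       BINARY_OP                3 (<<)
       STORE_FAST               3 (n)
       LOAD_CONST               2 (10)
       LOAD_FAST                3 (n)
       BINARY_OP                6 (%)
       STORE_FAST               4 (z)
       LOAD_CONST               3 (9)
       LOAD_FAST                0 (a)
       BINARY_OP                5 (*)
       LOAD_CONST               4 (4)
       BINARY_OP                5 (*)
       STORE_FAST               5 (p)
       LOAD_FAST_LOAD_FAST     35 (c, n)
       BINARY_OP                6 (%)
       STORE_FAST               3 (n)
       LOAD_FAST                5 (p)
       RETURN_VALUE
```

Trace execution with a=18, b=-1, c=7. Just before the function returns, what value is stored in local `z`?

LOAD_FAST_LOAD_FAST b,c → push -1,7. Stack: [-1, 7]
BINARY_OP - → -1 - 7 = -8. Stack: [-8]
LOAD_CONST → push 3. Stack: [-8, 3]
BINARY_OP << → -8 << 3 = -64. Stack: [-64]
STORE_FAST n → n=-64. Stack: []
LOAD_CONST → push 10. Stack: [10]
LOAD_FAST n → push -64. Stack: [10, -64]
BINARY_OP % → 10 % -64 = -54. Stack: [-54]
STORE_FAST z → z=-54. Stack: []
LOAD_CONST → push 9. Stack: [9]
LOAD_FAST a → push 18. Stack: [9, 18]
BINARY_OP * → 9 * 18 = 162. Stack: [162]
LOAD_CONST → push 4. Stack: [162, 4]
BINARY_OP * → 162 * 4 = 648. Stack: [648]
STORE_FAST p → p=648. Stack: []
LOAD_FAST_LOAD_FAST c,n → push 7,-64. Stack: [7, -64]
BINARY_OP % → 7 % -64 = -57. Stack: [-57]
STORE_FAST n → n=-57. Stack: []
LOAD_FAST p → push 648. Stack: [648]
RETURN_VALUE → return 648.

-54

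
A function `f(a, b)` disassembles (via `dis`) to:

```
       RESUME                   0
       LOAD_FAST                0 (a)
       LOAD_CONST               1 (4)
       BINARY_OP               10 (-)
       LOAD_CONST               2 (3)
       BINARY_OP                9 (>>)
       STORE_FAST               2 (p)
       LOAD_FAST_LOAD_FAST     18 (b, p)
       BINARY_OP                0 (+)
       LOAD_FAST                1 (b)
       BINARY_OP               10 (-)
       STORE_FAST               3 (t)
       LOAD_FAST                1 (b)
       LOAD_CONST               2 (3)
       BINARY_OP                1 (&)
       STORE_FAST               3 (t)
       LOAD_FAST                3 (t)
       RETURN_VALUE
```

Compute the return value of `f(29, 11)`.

3

LOAD_FAST a → push 29. Stack: [29]
LOAD_CONST → push 4. Stack: [29, 4]
BINARY_OP - → 29 - 4 = 25. Stack: [25]
LOAD_CONST → push 3. Stack: [25, 3]
BINARY_OP >> → 25 >> 3 = 3. Stack: [3]
STORE_FAST p → p=3. Stack: []
LOAD_FAST_LOAD_FAST b,p → push 11,3. Stack: [11, 3]
BINARY_OP + → 11 + 3 = 14. Stack: [14]
LOAD_FAST b → push 11. Stack: [14, 11]
BINARY_OP - → 14 - 11 = 3. Stack: [3]
STORE_FAST t → t=3. Stack: []
LOAD_FAST b → push 11. Stack: [11]
LOAD_CONST → push 3. Stack: [11, 3]
BINARY_OP & → 11 & 3 = 3. Stack: [3]
STORE_FAST t → t=3. Stack: []
LOAD_FAST t → push 3. Stack: [3]
RETURN_VALUE → return 3.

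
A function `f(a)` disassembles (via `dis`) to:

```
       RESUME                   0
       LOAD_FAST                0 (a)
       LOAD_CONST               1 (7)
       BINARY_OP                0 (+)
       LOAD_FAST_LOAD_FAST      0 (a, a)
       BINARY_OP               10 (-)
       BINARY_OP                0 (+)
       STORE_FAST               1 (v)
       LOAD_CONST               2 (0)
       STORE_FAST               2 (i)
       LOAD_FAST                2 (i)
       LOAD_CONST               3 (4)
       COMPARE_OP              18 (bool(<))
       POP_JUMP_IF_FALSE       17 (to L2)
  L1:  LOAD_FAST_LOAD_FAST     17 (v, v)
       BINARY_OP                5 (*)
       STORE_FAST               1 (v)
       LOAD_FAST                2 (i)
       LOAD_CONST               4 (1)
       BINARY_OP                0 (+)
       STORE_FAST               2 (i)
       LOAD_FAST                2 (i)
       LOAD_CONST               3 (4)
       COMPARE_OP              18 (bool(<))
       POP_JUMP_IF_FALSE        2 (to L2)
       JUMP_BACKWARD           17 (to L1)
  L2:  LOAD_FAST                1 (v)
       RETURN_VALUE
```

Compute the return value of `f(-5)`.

65536

LOAD_FAST a → push -5. Stack: [-5]
LOAD_CONST → push 7. Stack: [-5, 7]
BINARY_OP + → -5 + 7 = 2. Stack: [2]
LOAD_FAST_LOAD_FAST a,a → push -5,-5. Stack: [2, -5, -5]
BINARY_OP - → -5 - -5 = 0. Stack: [2, 0]
BINARY_OP + → 2 + 0 = 2. Stack: [2]
STORE_FAST v → v=2. Stack: []
LOAD_CONST → push 0. Stack: [0]
STORE_FAST i → i=0. Stack: []
LOAD_FAST i → push 0. Stack: [0]
LOAD_CONST → push 4. Stack: [0, 4]
COMPARE_OP bool(<) → 0 vs 4 = True. Stack: [True]
POP_JUMP_IF_FALSE → pop True; no jump. Stack: []
LOAD_FAST_LOAD_FAST v,v → push 2,2. Stack: [2, 2]
BINARY_OP * → 2 * 2 = 4. Stack: [4]
STORE_FAST v → v=4. Stack: []
LOAD_FAST i → push 0. Stack: [0]
LOAD_CONST → push 1. Stack: [0, 1]
BINARY_OP + → 0 + 1 = 1. Stack: [1]
STORE_FAST i → i=1. Stack: []
LOAD_FAST i → push 1. Stack: [1]
LOAD_CONST → push 4. Stack: [1, 4]
COMPARE_OP bool(<) → 1 vs 4 = True. Stack: [True]
POP_JUMP_IF_FALSE → pop True; no jump. Stack: []
LOAD_FAST_LOAD_FAST v,v → push 4,4. Stack: [4, 4]
BINARY_OP * → 4 * 4 = 16. Stack: [16]
STORE_FAST v → v=16. Stack: []
LOAD_FAST i → push 1. Stack: [1]
LOAD_CONST → push 1. Stack: [1, 1]
BINARY_OP + → 1 + 1 = 2. Stack: [2]
STORE_FAST i → i=2. Stack: []
LOAD_FAST i → push 2. Stack: [2]
LOAD_CONST → push 4. Stack: [2, 4]
COMPARE_OP bool(<) → 2 vs 4 = True. Stack: [True]
POP_JUMP_IF_FALSE → pop True; no jump. Stack: []
LOAD_FAST_LOAD_FAST v,v → push 16,16. Stack: [16, 16]
BINARY_OP * → 16 * 16 = 256. Stack: [256]
STORE_FAST v → v=256. Stack: []
LOAD_FAST i → push 2. Stack: [2]
LOAD_CONST → push 1. Stack: [2, 1]
BINARY_OP + → 2 + 1 = 3. Stack: [3]
STORE_FAST i → i=3. Stack: []
LOAD_FAST i → push 3. Stack: [3]
LOAD_CONST → push 4. Stack: [3, 4]
COMPARE_OP bool(<) → 3 vs 4 = True. Stack: [True]
POP_JUMP_IF_FALSE → pop True; no jump. Stack: []
LOAD_FAST_LOAD_FAST v,v → push 256,256. Stack: [256, 256]
BINARY_OP * → 256 * 256 = 65536. Stack: [65536]
STORE_FAST v → v=65536. Stack: []
LOAD_FAST i → push 3. Stack: [3]
LOAD_CONST → push 1. Stack: [3, 1]
BINARY_OP + → 3 + 1 = 4. Stack: [4]
STORE_FAST i → i=4. Stack: []
LOAD_FAST i → push 4. Stack: [4]
LOAD_CONST → push 4. Stack: [4, 4]
COMPARE_OP bool(<) → 4 vs 4 = False. Stack: [False]
POP_JUMP_IF_FALSE → pop False; jump. Stack: []
LOAD_FAST v → push 65536. Stack: [65536]
RETURN_VALUE → return 65536.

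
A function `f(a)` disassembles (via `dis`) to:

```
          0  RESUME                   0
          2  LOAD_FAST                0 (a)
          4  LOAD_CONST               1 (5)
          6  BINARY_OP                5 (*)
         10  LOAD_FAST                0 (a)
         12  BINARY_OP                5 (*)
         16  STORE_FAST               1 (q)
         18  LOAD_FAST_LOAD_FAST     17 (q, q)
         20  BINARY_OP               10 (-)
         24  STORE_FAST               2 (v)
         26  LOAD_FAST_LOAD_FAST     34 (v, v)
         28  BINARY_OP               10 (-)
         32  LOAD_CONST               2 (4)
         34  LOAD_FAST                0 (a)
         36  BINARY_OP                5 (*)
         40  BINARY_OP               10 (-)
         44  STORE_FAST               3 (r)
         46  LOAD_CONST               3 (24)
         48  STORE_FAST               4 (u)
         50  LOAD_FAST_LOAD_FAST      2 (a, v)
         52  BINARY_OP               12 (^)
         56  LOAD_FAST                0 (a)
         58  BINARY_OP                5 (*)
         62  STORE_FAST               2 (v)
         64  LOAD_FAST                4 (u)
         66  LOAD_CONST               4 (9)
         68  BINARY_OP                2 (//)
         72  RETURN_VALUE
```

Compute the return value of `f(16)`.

LOAD_FAST a → push 16. Stack: [16]
LOAD_CONST → push 5. Stack: [16, 5]
BINARY_OP * → 16 * 5 = 80. Stack: [80]
LOAD_FAST a → push 16. Stack: [80, 16]
BINARY_OP * → 80 * 16 = 1280. Stack: [1280]
STORE_FAST q → q=1280. Stack: []
LOAD_FAST_LOAD_FAST q,q → push 1280,1280. Stack: [1280, 1280]
BINARY_OP - → 1280 - 1280 = 0. Stack: [0]
STORE_FAST v → v=0. Stack: []
LOAD_FAST_LOAD_FAST v,v → push 0,0. Stack: [0, 0]
BINARY_OP - → 0 - 0 = 0. Stack: [0]
LOAD_CONST → push 4. Stack: [0, 4]
LOAD_FAST a → push 16. Stack: [0, 4, 16]
BINARY_OP * → 4 * 16 = 64. Stack: [0, 64]
BINARY_OP - → 0 - 64 = -64. Stack: [-64]
STORE_FAST r → r=-64. Stack: []
LOAD_CONST → push 24. Stack: [24]
STORE_FAST u → u=24. Stack: []
LOAD_FAST_LOAD_FAST a,v → push 16,0. Stack: [16, 0]
BINARY_OP ^ → 16 ^ 0 = 16. Stack: [16]
LOAD_FAST a → push 16. Stack: [16, 16]
BINARY_OP * → 16 * 16 = 256. Stack: [256]
STORE_FAST v → v=256. Stack: []
LOAD_FAST u → push 24. Stack: [24]
LOAD_CONST → push 9. Stack: [24, 9]
BINARY_OP // → 24 // 9 = 2. Stack: [2]
RETURN_VALUE → return 2.

2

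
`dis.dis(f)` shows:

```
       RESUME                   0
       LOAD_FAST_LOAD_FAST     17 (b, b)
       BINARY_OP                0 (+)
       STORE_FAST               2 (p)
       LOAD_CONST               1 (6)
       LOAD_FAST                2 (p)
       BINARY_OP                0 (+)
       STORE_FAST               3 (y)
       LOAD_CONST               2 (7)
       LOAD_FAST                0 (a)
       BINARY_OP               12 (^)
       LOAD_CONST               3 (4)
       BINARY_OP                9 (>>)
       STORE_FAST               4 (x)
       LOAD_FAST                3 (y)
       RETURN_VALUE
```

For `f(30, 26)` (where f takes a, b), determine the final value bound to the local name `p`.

52

LOAD_FAST_LOAD_FAST b,b → push 26,26. Stack: [26, 26]
BINARY_OP + → 26 + 26 = 52. Stack: [52]
STORE_FAST p → p=52. Stack: []
LOAD_CONST → push 6. Stack: [6]
LOAD_FAST p → push 52. Stack: [6, 52]
BINARY_OP + → 6 + 52 = 58. Stack: [58]
STORE_FAST y → y=58. Stack: []
LOAD_CONST → push 7. Stack: [7]
LOAD_FAST a → push 30. Stack: [7, 30]
BINARY_OP ^ → 7 ^ 30 = 25. Stack: [25]
LOAD_CONST → push 4. Stack: [25, 4]
BINARY_OP >> → 25 >> 4 = 1. Stack: [1]
STORE_FAST x → x=1. Stack: []
LOAD_FAST y → push 58. Stack: [58]
RETURN_VALUE → return 58.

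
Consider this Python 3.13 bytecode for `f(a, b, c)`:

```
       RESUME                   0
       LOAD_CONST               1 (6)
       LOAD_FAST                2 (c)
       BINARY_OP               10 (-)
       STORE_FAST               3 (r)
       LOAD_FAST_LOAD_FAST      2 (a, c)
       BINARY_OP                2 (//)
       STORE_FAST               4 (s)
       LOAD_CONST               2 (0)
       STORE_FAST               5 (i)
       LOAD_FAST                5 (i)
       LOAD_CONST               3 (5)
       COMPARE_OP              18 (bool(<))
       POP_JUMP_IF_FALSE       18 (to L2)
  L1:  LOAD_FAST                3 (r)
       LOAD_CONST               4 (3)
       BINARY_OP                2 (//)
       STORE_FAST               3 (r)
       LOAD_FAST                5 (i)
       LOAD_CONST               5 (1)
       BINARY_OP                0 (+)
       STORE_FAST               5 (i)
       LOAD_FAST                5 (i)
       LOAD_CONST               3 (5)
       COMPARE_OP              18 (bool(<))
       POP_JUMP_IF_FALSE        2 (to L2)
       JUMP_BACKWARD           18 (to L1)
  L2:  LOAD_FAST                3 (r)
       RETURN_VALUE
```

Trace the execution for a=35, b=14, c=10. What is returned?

LOAD_CONST → push 6
LOAD_FAST c → push 10
BINARY_OP - → 6 - 10 = -4
STORE_FAST r → r=-4
LOAD_FAST_LOAD_FAST a,c → push 35,10
BINARY_OP // → 35 // 10 = 3
STORE_FAST s → s=3
LOAD_CONST → push 0
STORE_FAST i → i=0
LOAD_FAST i → push 0
LOAD_CONST → push 5
COMPARE_OP bool(<) → 0 vs 5 = True
POP_JUMP_IF_FALSE → pop True; no jump
LOAD_FAST r → push -4
LOAD_CONST → push 3
BINARY_OP // → -4 // 3 = -2
STORE_FAST r → r=-2
LOAD_FAST i → push 0
LOAD_CONST → push 1
BINARY_OP + → 0 + 1 = 1
STORE_FAST i → i=1
LOAD_FAST i → push 1
LOAD_CONST → push 5
COMPARE_OP bool(<) → 1 vs 5 = True
POP_JUMP_IF_FALSE → pop True; no jump
LOAD_FAST r → push -2
LOAD_CONST → push 3
BINARY_OP // → -2 // 3 = -1
STORE_FAST r → r=-1
LOAD_FAST i → push 1
LOAD_CONST → push 1
BINARY_OP + → 1 + 1 = 2
STORE_FAST i → i=2
LOAD_FAST i → push 2
LOAD_CONST → push 5
COMPARE_OP bool(<) → 2 vs 5 = True
POP_JUMP_IF_FALSE → pop True; no jump
LOAD_FAST r → push -1
LOAD_CONST → push 3
BINARY_OP // → -1 // 3 = -1
STORE_FAST r → r=-1
LOAD_FAST i → push 2
LOAD_CONST → push 1
BINARY_OP + → 2 + 1 = 3
STORE_FAST i → i=3
LOAD_FAST i → push 3
LOAD_CONST → push 5
COMPARE_OP bool(<) → 3 vs 5 = True
POP_JUMP_IF_FALSE → pop True; no jump
LOAD_FAST r → push -1
LOAD_CONST → push 3
BINARY_OP // → -1 // 3 = -1
STORE_FAST r → r=-1
LOAD_FAST i → push 3
LOAD_CONST → push 1
BINARY_OP + → 3 + 1 = 4
STORE_FAST i → i=4
LOAD_FAST i → push 4
LOAD_CONST → push 5
COMPARE_OP bool(<) → 4 vs 5 = True
POP_JUMP_IF_FALSE → pop True; no jump
LOAD_FAST r → push -1
LOAD_CONST → push 3
BINARY_OP // → -1 // 3 = -1
STORE_FAST r → r=-1
LOAD_FAST i → push 4
LOAD_CONST → push 1
BINARY_OP + → 4 + 1 = 5
STORE_FAST i → i=5
LOAD_FAST i → push 5
LOAD_CONST → push 5
COMPARE_OP bool(<) → 5 vs 5 = False
POP_JUMP_IF_FALSE → pop False; jump
LOAD_FAST r → push -1
RETURN_VALUE → return -1.

-1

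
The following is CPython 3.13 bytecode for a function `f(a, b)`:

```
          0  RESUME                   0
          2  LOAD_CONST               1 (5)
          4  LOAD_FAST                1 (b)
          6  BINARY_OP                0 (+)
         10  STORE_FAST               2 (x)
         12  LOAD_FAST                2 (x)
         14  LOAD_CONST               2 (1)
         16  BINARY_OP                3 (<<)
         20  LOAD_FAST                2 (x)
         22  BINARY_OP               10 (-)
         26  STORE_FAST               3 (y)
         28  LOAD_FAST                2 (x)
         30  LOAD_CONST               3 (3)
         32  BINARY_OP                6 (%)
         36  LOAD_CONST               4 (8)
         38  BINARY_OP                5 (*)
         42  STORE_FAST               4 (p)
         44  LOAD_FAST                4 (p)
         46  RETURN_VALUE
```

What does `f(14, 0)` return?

16

LOAD_CONST → push 5. Stack: [5]
LOAD_FAST b → push 0. Stack: [5, 0]
BINARY_OP + → 5 + 0 = 5. Stack: [5]
STORE_FAST x → x=5. Stack: []
LOAD_FAST x → push 5. Stack: [5]
LOAD_CONST → push 1. Stack: [5, 1]
BINARY_OP << → 5 << 1 = 10. Stack: [10]
LOAD_FAST x → push 5. Stack: [10, 5]
BINARY_OP - → 10 - 5 = 5. Stack: [5]
STORE_FAST y → y=5. Stack: []
LOAD_FAST x → push 5. Stack: [5]
LOAD_CONST → push 3. Stack: [5, 3]
BINARY_OP % → 5 % 3 = 2. Stack: [2]
LOAD_CONST → push 8. Stack: [2, 8]
BINARY_OP * → 2 * 8 = 16. Stack: [16]
STORE_FAST p → p=16. Stack: []
LOAD_FAST p → push 16. Stack: [16]
RETURN_VALUE → return 16.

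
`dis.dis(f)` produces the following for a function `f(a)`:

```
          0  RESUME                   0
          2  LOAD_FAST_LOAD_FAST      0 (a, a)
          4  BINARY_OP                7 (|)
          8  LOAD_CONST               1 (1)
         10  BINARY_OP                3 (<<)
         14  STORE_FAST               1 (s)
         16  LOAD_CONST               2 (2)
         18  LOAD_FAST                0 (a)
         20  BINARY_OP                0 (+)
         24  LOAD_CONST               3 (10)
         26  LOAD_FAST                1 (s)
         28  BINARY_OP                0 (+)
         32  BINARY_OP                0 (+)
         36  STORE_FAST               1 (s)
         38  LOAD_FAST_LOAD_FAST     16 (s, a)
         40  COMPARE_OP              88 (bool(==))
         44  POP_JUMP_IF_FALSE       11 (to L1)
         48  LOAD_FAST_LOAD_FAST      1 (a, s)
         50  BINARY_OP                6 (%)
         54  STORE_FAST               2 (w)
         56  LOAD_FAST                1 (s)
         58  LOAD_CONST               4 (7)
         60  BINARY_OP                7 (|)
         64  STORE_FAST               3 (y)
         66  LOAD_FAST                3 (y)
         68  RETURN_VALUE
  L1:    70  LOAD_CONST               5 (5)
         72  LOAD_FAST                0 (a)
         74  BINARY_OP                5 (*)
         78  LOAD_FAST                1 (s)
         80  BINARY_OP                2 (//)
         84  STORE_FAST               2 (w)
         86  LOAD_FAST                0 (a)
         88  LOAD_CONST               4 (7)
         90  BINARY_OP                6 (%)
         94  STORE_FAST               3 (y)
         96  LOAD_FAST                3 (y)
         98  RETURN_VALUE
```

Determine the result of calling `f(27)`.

LOAD_FAST_LOAD_FAST a,a → push 27,27. Stack: [27, 27]
BINARY_OP | → 27 | 27 = 27. Stack: [27]
LOAD_CONST → push 1. Stack: [27, 1]
BINARY_OP << → 27 << 1 = 54. Stack: [54]
STORE_FAST s → s=54. Stack: []
LOAD_CONST → push 2. Stack: [2]
LOAD_FAST a → push 27. Stack: [2, 27]
BINARY_OP + → 2 + 27 = 29. Stack: [29]
LOAD_CONST → push 10. Stack: [29, 10]
LOAD_FAST s → push 54. Stack: [29, 10, 54]
BINARY_OP + → 10 + 54 = 64. Stack: [29, 64]
BINARY_OP + → 29 + 64 = 93. Stack: [93]
STORE_FAST s → s=93. Stack: []
LOAD_FAST_LOAD_FAST s,a → push 93,27. Stack: [93, 27]
COMPARE_OP bool(==) → 93 vs 27 = False. Stack: [False]
POP_JUMP_IF_FALSE → pop False; jump. Stack: []
LOAD_CONST → push 5. Stack: [5]
LOAD_FAST a → push 27. Stack: [5, 27]
BINARY_OP * → 5 * 27 = 135. Stack: [135]
LOAD_FAST s → push 93. Stack: [135, 93]
BINARY_OP // → 135 // 93 = 1. Stack: [1]
STORE_FAST w → w=1. Stack: []
LOAD_FAST a → push 27. Stack: [27]
LOAD_CONST → push 7. Stack: [27, 7]
BINARY_OP % → 27 % 7 = 6. Stack: [6]
STORE_FAST y → y=6. Stack: []
LOAD_FAST y → push 6. Stack: [6]
RETURN_VALUE → return 6.

6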